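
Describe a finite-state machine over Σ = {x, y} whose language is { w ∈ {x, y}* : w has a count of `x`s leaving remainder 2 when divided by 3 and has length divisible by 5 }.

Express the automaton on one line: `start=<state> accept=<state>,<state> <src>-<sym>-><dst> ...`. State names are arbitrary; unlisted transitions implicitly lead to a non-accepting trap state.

Run two small machines in parallel and take their product. One (3 states) tracks the count of `x`s modulo 3; the other (5 states) tracks the input length modulo 5. Each combined state is a pair, one component from each; accept when both components accept.
With 15 states:
       x  y 
>  A   B  C 
   B   D  E 
   C   E  F 
   D   G  H 
   E   H  I 
   F   I  G 
   G   J  K 
   H   K  L 
   I   L  J 
   J   M  N 
   K   N  A 
   L   A  M 
 * M   C  O 
   N   O  B 
   O   F  D 
(> = start, * = accepting)

start=A accept=M A-x->B A-y->C B-x->D B-y->E C-x->E C-y->F D-x->G D-y->H E-x->H E-y->I F-x->I F-y->G G-x->J G-y->K H-x->K H-y->L I-x->L I-y->J J-x->M J-y->N K-x->N K-y->A L-x->A L-y->M M-x->C M-y->O N-x->O N-y->B O-x->F O-y->D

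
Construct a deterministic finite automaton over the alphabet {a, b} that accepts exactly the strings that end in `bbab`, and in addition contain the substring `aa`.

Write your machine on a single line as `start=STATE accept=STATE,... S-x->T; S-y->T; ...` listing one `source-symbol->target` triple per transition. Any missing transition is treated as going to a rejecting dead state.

Handle the two conditions separately and then intersect. The first has 5 states tracking how much of the suffix `bbab` has currently been matched; the second has 3 states tracking whether and how much of `aa` has been seen. A product state is a pair (one from each), accepting exactly when both do. Equivalent product states are then merged.
        a   b  
>  q0   q1  q0 
   q1   q2  q0 
   q2   q2  q3 
   q3   q2  q4 
   q4   q5  q4 
   q5   q2  q6 
 * q6   q2  q4 
(> = start, * = accepting)

start=q0; accept=q6; q0-a->q1; q0-b->q0; q1-a->q2; q1-b->q0; q2-a->q2; q2-b->q3; q3-a->q2; q3-b->q4; q4-a->q5; q4-b->q4; q5-a->q2; q5-b->q6; q6-a->q2; q6-b->q4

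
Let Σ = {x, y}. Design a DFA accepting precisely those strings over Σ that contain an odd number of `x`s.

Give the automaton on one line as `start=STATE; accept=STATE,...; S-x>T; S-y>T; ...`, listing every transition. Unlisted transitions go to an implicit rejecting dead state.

Keep the running count of `x`s modulo 2: each `x` advances along the cycle S0 → S1 → S0 while other symbols loop. Accept at S1.
2 states suffice.
        x   y  
>  S0   S1  S0 
 * S1   S0  S1 
(> = start, * = accepting)

start=S0; accept=S1; S0-x>S1; S0-y>S0; S1-x>S0; S1-y>S1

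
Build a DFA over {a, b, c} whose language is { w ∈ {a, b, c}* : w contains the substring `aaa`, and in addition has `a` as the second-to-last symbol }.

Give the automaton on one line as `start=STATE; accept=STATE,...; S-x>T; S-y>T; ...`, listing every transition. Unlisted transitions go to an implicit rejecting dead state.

Handle the two conditions separately and then intersect. One (4 states) tracks whether and how much of `aaa` has been seen; the other (13 states) tracks the last 2 symbols read. Each combined state is a pair, one component from each; accept when both components accept. Minimizing collapses redundant product states.
A 7-state machine:
        a   b   c  
>  s0   s1  s0  s0 
   s1   s2  s0  s0 
   s2   s3  s0  s0 
 * s3   s3  s4  s4 
 * s4   s5  s6  s6 
   s5   s3  s4  s4 
   s6   s5  s6  s6 
(> = start, * = accepting)

start=s0; accept=s3,s4; s0-a>s1; s0-b>s0; s0-c>s0; s1-a>s2; s1-b>s0; s1-c>s0; s2-a>s3; s2-b>s0; s2-c>s0; s3-a>s3; s3-b>s4; s3-c>s4; s4-a>s5; s4-b>s6; s4-c>s6; s5-a>s3; s5-b>s4; s5-c>s4; s6-a>s5; s6-b>s6; s6-c>s6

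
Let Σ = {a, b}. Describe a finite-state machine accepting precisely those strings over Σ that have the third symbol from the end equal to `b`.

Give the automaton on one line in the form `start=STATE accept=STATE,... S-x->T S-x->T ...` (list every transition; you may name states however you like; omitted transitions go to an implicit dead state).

start=S0 accept=S11,S12,S13,S14 S0-a->S1 S0-b->S2 S1-a->S3 S1-b->S4 S2-a->S5 S2-b->S6 S3-a->S7 S3-b->S8 S4-a->S9 S4-b->S10 S5-a->S11 S5-b->S12 S6-a->S13 S6-b->S14 S7-a->S7 S7-b->S8 S8-a->S9 S8-b->S10 S9-a->S11 S9-b->S12 S10-a->S13 S10-b->S14 S11-a->S7 S11-b->S8 S12-a->S9 S12-b->S10 S13-a->S11 S13-b->S12 S14-a->S13 S14-b->S14

Because acceptance depends on a position counted from the end, the machine has to buffer the most recent 3 symbols. Make each state the string of the last up-to-3 symbols read; on input `x` shift the window left and append `x`. Accept when the buffered window has length 3 and begins with `b`.
With 15 states:
          a    b  
>  S0     S1   S2 
   S1     S3   S4 
   S2     S5   S6 
   S3     S7   S8 
   S4     S9  S10 
   S5    S11  S12 
   S6    S13  S14 
   S7     S7   S8 
   S8     S9  S10 
   S9    S11  S12 
   S10   S13  S14 
 * S11    S7   S8 
 * S12    S9  S10 
 * S13   S11  S12 
 * S14   S13  S14 
(> = start, * = accepting)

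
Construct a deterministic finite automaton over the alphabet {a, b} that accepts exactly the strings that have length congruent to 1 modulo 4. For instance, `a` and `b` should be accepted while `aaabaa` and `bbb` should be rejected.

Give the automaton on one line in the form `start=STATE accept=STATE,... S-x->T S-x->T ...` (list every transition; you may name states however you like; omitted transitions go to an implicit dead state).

start=q0 accept=q1 q0-a->q1 q0-b->q1 q1-a->q2 q1-b->q2 q2-a->q3 q2-b->q3 q3-a->q0 q3-b->q0

Only the length mod 4 matters, so use a 4-cycle: from any state, every input symbol moves to the next state, wrapping q3 back to q0. Mark q1 accepting.
4 states suffice.
        a   b  
>  q0   q1  q1 
 * q1   q2  q2 
   q2   q3  q3 
   q3   q0  q0 
(> = start, * = accepting)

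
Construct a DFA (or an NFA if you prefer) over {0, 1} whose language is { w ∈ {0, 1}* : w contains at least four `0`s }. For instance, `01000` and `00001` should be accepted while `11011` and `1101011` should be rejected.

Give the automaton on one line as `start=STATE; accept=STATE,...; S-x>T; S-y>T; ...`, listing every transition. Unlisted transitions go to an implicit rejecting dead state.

Only the number of `0`s matters, and only up to 5. Make a chain S0 → S1 → S2 → S3 → S4 → S5 advanced by each `0` (with S5 absorbing); every other symbol self-loops. The accepting set is {S4, S5}.
With 6 states:
        0   1  
>  S0   S1  S0 
   S1   S2  S1 
   S2   S3  S2 
   S3   S4  S3 
 * S4   S5  S4 
 * S5   S5  S5 
(> = start, * = accepting)

start=S0; accept=S4,S5; S0-0>S1; S0-1>S0; S1-0>S2; S1-1>S1; S2-0>S3; S2-1>S2; S3-0>S4; S3-1>S3; S4-0>S5; S4-1>S4; S5-0>S5; S5-1>S5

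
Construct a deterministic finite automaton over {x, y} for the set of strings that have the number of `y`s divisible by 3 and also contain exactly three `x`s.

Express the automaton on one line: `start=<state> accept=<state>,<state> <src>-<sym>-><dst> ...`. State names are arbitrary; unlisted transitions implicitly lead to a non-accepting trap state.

Handle the two conditions separately and then intersect. The first has 3 states tracking the count of `y`s modulo 3; the second has 5 states tracking the count of `x`s, saturating at 4. A product state is a pair (one from each), accepting exactly when both do. After merging equivalent states the machine shrinks.
       x  y 
>  A   B  C 
   B   D  E 
   C   E  F 
   D   G  H 
   E   H  I 
   F   I  A 
 * G   J  K 
   H   K  L 
   I   L  B 
   J   J  J 
   K   J  M 
   L   M  D 
   M   J  G 
(> = start, * = accepting)

start=A accept=G A-x->B A-y->C B-x->D B-y->E C-x->E C-y->F D-x->G D-y->H E-x->H E-y->I F-x->I F-y->A G-x->J G-y->K H-x->K H-y->L I-x->L I-y->B J-x->J J-y->J K-x->J K-y->M L-x->M L-y->D M-x->J M-y->G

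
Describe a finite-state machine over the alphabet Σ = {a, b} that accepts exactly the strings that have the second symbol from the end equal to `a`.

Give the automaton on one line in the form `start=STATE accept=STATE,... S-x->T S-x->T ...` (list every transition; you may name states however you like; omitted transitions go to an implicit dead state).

A DFA must remember the last 2 symbols (since which symbol is second-to-last isn't known until the input ends). Use one state per possible window of the last ≤2 symbols; accept from those whose window starts with `a`.
        a   b  
>  q0   q1  q2 
   q1   q3  q4 
   q2   q5  q6 
 * q3   q3  q4 
 * q4   q5  q6 
   q5   q3  q4 
   q6   q5  q6 
(> = start, * = accepting)

start=q0 accept=q3,q4 q0-a->q1 q0-b->q2 q1-a->q3 q1-b->q4 q2-a->q5 q2-b->q6 q3-a->q3 q3-b->q4 q4-a->q5 q4-b->q6 q5-a->q3 q5-b->q4 q6-a->q5 q6-b->q6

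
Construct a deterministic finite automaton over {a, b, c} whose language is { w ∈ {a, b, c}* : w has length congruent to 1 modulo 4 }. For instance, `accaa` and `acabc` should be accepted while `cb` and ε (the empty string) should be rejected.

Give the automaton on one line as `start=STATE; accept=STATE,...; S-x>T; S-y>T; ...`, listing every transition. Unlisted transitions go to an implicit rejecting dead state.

start=q0; accept=q1; q0-a>q1; q0-b>q1; q0-c>q1; q1-a>q2; q1-b>q2; q1-c>q2; q2-a>q3; q2-b>q3; q2-c>q3; q3-a>q0; q3-b>q0; q3-c>q0

Only the length mod 4 matters, so use a 4-cycle: from any state, every input symbol moves to the next state, wrapping q3 back to q0. Mark q1 accepting.
A 4-state machine:
        a   b   c  
>  q0   q1  q1  q1 
 * q1   q2  q2  q2 
   q2   q3  q3  q3 
   q3   q0  q0  q0 
(> = start, * = accepting)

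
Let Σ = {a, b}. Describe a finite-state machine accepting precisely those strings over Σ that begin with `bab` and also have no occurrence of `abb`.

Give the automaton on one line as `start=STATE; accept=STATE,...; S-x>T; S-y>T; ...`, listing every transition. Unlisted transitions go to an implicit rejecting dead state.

start=q0; accept=q4,q5; q0-a>q1; q0-b>q2; q1-a>q1; q1-b>q1; q2-a>q3; q2-b>q1; q3-a>q1; q3-b>q4; q4-a>q5; q4-b>q1; q5-a>q5; q5-b>q4

Handle the two conditions separately and then intersect. The first has 5 states tracking whether the input so far still matches the prefix `bab`; the second has 4 states tracking partial matches of the forbidden pattern `abb`. A product state is a pair (one from each), accepting exactly when both do. Minimizing collapses redundant product states.
A 6-state machine:
        a   b  
>  q0   q1  q2 
   q1   q1  q1 
   q2   q3  q1 
   q3   q1  q4 
 * q4   q5  q1 
 * q5   q5  q4 
(> = start, * = accepting)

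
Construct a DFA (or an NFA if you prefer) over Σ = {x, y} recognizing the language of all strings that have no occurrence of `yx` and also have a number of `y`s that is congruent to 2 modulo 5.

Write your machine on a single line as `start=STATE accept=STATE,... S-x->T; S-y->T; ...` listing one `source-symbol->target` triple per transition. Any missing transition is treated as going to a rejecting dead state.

Run two small machines in parallel and take their product. One (3 states) tracks partial matches of the forbidden pattern `yx`; the other (5 states) tracks the count of `y`s modulo 5. Each combined state is a pair, one component from each; accept when both components accept. Minimizing collapses redundant product states.
A 7-state machine:
       x  y 
>  A   A  B 
   B   C  D 
   C   C  C 
 * D   C  E 
   E   C  F 
   F   C  G 
   G   C  B 
(> = start, * = accepting)

start=A; accept=D; A-x->A; A-y->B; B-x->C; B-y->D; C-x->C; C-y->C; D-x->C; D-y->E; E-x->C; E-y->F; F-x->C; F-y->G; G-x->C; G-y->B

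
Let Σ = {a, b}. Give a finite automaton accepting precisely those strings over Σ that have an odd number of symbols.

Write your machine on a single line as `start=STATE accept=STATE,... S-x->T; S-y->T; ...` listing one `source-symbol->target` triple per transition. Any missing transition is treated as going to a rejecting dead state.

start=q0; accept=q1; q0-a->q1; q0-b->q1; q1-a->q0; q1-b->q0

Only the length mod 2 matters, so use a 2-cycle: from any state, every input symbol moves to the next state, wrapping q1 back to q0. Mark q1 accepting.
2 states suffice.
        a   b  
>  q0   q1  q1 
 * q1   q0  q0 
(> = start, * = accepting)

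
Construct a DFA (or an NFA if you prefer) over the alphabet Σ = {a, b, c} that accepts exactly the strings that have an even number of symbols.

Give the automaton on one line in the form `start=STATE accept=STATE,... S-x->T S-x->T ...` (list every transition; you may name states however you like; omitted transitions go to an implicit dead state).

start=q0 accept=q0 q0-a->q1 q0-b->q1 q0-c->q1 q1-a->q0 q1-b->q0 q1-c->q0

Count input length modulo 2: every symbol advances one step around the cycle q0 → q1 → q0. Accept at q0.
With 2 states:
        a   b   c  
>* q0   q1  q1  q1 
   q1   q0  q0  q0 
(> = start, * = accepting)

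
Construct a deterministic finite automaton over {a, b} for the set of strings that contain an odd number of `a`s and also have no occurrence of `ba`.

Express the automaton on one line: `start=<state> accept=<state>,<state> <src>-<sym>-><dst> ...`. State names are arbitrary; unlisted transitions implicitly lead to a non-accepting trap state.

Handle the two conditions separately and then intersect. The first has 2 states tracking the count of `a`s modulo 2; the second has 3 states tracking partial matches of the forbidden pattern `ba`. A product state is a pair (one from each), accepting exactly when both do. Equivalent product states are then merged.
        a   b  
>  q0   q1  q2 
 * q1   q0  q3 
   q2   q2  q2 
 * q3   q2  q3 
(> = start, * = accepting)

start=q0 accept=q1,q3 q0-a->q1 q0-b->q2 q1-a->q0 q1-b->q3 q2-a->q2 q2-b->q2 q3-a->q2 q3-b->q3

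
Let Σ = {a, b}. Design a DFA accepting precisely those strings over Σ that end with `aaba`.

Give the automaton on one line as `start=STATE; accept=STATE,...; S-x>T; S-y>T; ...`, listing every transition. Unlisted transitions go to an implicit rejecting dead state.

Remember how much of `aaba` the current input suffix matches. State q0 means no match yet; q1 means the last symbol is `a`; q2 means the last 2 symbols are `aa`; q3 means the last 3 symbols are `aab`; q4 means the last 4 symbols are `aaba`. Only q4 accepts. On a mismatch, fall back to the longest proper suffix that is still a prefix of `aaba`.
With 5 states:
        a   b  
>  q0   q1  q0 
   q1   q2  q0 
   q2   q2  q3 
   q3   q4  q0 
 * q4   q2  q0 
(> = start, * = accepting)

start=q0; accept=q4; q0-a>q1; q0-b>q0; q1-a>q2; q1-b>q0; q2-a>q2; q2-b>q3; q3-a>q4; q3-b>q0; q4-a>q2; q4-b>q0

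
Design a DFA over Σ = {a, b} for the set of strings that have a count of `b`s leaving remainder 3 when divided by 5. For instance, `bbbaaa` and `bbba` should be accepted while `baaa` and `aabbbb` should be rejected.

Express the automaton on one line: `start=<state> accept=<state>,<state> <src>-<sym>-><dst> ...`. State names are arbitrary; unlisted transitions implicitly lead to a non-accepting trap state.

The only thing that matters is how many `b`s have appeared, reduced mod 5. Use one state per residue: q0 for 0, …, q4 for 4. Reading `b` moves to the next residue; anything else stays put. q3 is accepting.
A 5-state machine:
        a   b  
>  q0   q0  q1 
   q1   q1  q2 
   q2   q2  q3 
 * q3   q3  q4 
   q4   q4  q0 
(> = start, * = accepting)

start=q0 accept=q3 q0-a->q0 q0-b->q1 q1-a->q1 q1-b->q2 q2-a->q2 q2-b->q3 q3-a->q3 q3-b->q4 q4-a->q4 q4-b->q0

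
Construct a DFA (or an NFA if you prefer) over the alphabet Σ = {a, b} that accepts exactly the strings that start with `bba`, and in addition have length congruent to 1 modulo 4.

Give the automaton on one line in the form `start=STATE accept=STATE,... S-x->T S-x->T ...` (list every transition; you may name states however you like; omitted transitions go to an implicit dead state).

Handle the two conditions separately and then intersect. The first has 5 states tracking whether the input so far still matches the prefix `bba`; the second has 4 states tracking the input length modulo 4. A product state is a pair (one from each), accepting exactly when both do. After merging equivalent states the machine shrinks.
        a   b  
>  q0   q1  q2 
   q1   q1  q1 
   q2   q1  q3 
   q3   q4  q1 
   q4   q5  q5 
   q5   q6  q6 
 * q6   q7  q7 
   q7   q4  q4 
(> = start, * = accepting)

start=q0 accept=q6 q0-a->q1 q0-b->q2 q1-a->q1 q1-b->q1 q2-a->q1 q2-b->q3 q3-a->q4 q3-b->q1 q4-a->q5 q4-b->q5 q5-a->q6 q5-b->q6 q6-a->q7 q6-b->q7 q7-a->q4 q7-b->q4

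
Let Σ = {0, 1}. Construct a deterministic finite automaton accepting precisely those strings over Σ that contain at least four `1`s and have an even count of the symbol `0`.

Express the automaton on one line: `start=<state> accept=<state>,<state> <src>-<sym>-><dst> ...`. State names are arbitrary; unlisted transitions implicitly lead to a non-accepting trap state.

start=A accept=I A-0->B A-1->C B-0->A B-1->D C-0->D C-1->E D-0->C D-1->F E-0->F E-1->G F-0->E F-1->H G-0->H G-1->I H-0->G H-1->J I-0->J I-1->I J-0->I J-1->J

Build one automaton per condition and run them in lockstep. One (6 states) tracks the count of `1`s, saturating at 5; the other (2 states) tracks the count of `0`s modulo 2. Each combined state is a pair, one component from each; accept when both components accept. Equivalent product states are then merged.
10 states suffice.
       0  1 
>  A   B  C 
   B   A  D 
   C   D  E 
   D   C  F 
   E   F  G 
   F   E  H 
   G   H  I 
   H   G  J 
 * I   J  I 
   J   I  J 
(> = start, * = accepting)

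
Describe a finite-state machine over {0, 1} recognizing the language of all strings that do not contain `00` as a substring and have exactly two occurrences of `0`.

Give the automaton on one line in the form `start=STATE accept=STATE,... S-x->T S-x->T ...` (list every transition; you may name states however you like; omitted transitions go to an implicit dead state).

Handle the two conditions separately and then intersect. One (3 states) tracks partial matches of the forbidden pattern `00`; the other (4 states) tracks the count of `0`s, saturating at 3. Each combined state is a pair, one component from each; accept when both components accept.
9 states suffice.
       0  1 
>  A   B  A 
   B   C  D 
   C   E  C 
   D   F  D 
   E   E  E 
 * F   E  G 
 * G   H  G 
   H   E  I 
   I   H  I 
(> = start, * = accepting)

start=A accept=F,G A-0->B A-1->A B-0->C B-1->D C-0->E C-1->C D-0->F D-1->D E-0->E E-1->E F-0->E F-1->G G-0->H G-1->G H-0->E H-1->I I-0->H I-1->I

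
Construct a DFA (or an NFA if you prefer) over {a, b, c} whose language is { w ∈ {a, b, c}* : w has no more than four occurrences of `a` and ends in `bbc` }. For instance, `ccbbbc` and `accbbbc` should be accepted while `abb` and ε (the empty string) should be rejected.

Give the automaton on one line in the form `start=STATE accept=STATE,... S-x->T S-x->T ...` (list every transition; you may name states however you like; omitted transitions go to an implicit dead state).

start=s0 accept=s9,s13,s17,s20,s22 s0-a->s1 s0-b->s2 s0-c->s0 s1-a->s3 s1-b->s4 s1-c->s1 s2-a->s1 s2-b->s5 s2-c->s0 s3-a->s6 s3-b->s7 s3-c->s3 s4-a->s3 s4-b->s8 s4-c->s1 s5-a->s1 s5-b->s5 s5-c->s9 s6-a->s10 s6-b->s11 s6-c->s6 s7-a->s6 s7-b->s12 s7-c->s3 s8-a->s3 s8-b->s8 s8-c->s13 s9-a->s1 s9-b->s2 s9-c->s0 s10-a->s14 s10-b->s15 s10-c->s10 s11-a->s10 s11-b->s16 s11-c->s6 s12-a->s6 s12-b->s12 s12-c->s17 s13-a->s3 s13-b->s4 s13-c->s1 s14-a->s14 s14-b->s18 s14-c->s14 s15-a->s14 s15-b->s19 s15-c->s10 s16-a->s10 s16-b->s16 s16-c->s20 s17-a->s6 s17-b->s7 s17-c->s3 s18-a->s14 s18-b->s21 s18-c->s14 s19-a->s14 s19-b->s19 s19-c->s22 s20-a->s10 s20-b->s11 s20-c->s6 s21-a->s14 s21-b->s21 s21-c->s23 s22-a->s14 s22-b->s15 s22-c->s10 s23-a->s14 s23-b->s18 s23-c->s14

Build one automaton per condition and run them in lockstep. One (6 states) tracks the count of `a`s, saturating at 5; the other (4 states) tracks how much of the suffix `bbc` has currently been matched. Each combined state is a pair, one component from each; accept when both components accept.
          a    b    c  
>  s0     s1   s2   s0 
   s1     s3   s4   s1 
   s2     s1   s5   s0 
   s3     s6   s7   s3 
   s4     s3   s8   s1 
   s5     s1   s5   s9 
   s6    s10  s11   s6 
   s7     s6  s12   s3 
   s8     s3   s8  s13 
 * s9     s1   s2   s0 
   s10   s14  s15  s10 
   s11   s10  s16   s6 
   s12    s6  s12  s17 
 * s13    s3   s4   s1 
   s14   s14  s18  s14 
   s15   s14  s19  s10 
   s16   s10  s16  s20 
 * s17    s6   s7   s3 
   s18   s14  s21  s14 
   s19   s14  s19  s22 
 * s20   s10  s11   s6 
   s21   s14  s21  s23 
 * s22   s14  s15  s10 
   s23   s14  s18  s14 
(> = start, * = accepting)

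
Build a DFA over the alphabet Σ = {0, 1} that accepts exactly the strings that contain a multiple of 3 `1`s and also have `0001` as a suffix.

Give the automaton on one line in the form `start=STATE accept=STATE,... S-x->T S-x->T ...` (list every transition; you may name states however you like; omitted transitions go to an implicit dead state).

Build one automaton per condition and run them in lockstep. One (3 states) tracks the count of `1`s modulo 3; the other (5 states) tracks how much of the suffix `0001` has currently been matched. Each combined state is a pair, one component from each; accept when both components accept. After merging equivalent states the machine shrinks.
7 states suffice.
        0   1  
>  S0   S0  S1 
   S1   S1  S2 
   S2   S3  S0 
   S3   S4  S0 
   S4   S5  S0 
   S5   S5  S6 
 * S6   S0  S1 
(> = start, * = accepting)

start=S0 accept=S6 S0-0->S0 S0-1->S1 S1-0->S1 S1-1->S2 S2-0->S3 S2-1->S0 S3-0->S4 S3-1->S0 S4-0->S5 S4-1->S0 S5-0->S5 S5-1->S6 S6-0->S0 S6-1->S1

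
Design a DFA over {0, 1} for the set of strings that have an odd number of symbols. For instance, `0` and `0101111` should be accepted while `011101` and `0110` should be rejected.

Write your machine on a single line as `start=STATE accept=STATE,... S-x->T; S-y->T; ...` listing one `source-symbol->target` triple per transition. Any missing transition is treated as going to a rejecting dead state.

Only the length mod 2 matters, so use a 2-cycle: from any state, every input symbol moves to the next state, wrapping q1 back to q0. Mark q1 accepting.
A 2-state machine:
        0   1  
>  q0   q1  q1 
 * q1   q0  q0 
(> = start, * = accepting)

start=q0; accept=q1; q0-0->q1; q0-1->q1; q1-0->q0; q1-1->q0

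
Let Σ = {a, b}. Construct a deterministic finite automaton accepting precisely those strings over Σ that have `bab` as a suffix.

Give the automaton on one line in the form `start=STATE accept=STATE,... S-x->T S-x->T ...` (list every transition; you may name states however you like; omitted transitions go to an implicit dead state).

start=S0 accept=S3 S0-a->S0 S0-b->S1 S1-a->S2 S1-b->S1 S2-a->S0 S2-b->S3 S3-a->S2 S3-b->S1

Remember how much of `bab` the current input suffix matches. State S0 means no match yet; S1 means the last symbol is `b`; S2 means the last 2 symbols are `ba`; S3 means the last 3 symbols are `bab`. Only S3 accepts. On a mismatch, fall back to the longest proper suffix that is still a prefix of `bab`.
4 states suffice.
        a   b  
>  S0   S0  S1 
   S1   S2  S1 
   S2   S0  S3 
 * S3   S2  S1 
(> = start, * = accepting)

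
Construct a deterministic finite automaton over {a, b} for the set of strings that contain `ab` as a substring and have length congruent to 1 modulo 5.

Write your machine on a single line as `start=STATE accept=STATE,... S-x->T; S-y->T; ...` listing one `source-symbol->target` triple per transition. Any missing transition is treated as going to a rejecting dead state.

start=S0; accept=S14; S0-a->S1; S0-b->S2; S1-a->S3; S1-b->S4; S2-a->S3; S2-b->S5; S3-a->S6; S3-b->S7; S4-a->S7; S4-b->S7; S5-a->S6; S5-b->S8; S6-a->S9; S6-b->S10; S7-a->S10; S7-b->S10; S8-a->S9; S8-b->S11; S9-a->S12; S9-b->S13; S10-a->S13; S10-b->S13; S11-a->S12; S11-b->S0; S12-a->S1; S12-b->S14; S13-a->S14; S13-b->S14; S14-a->S4; S14-b->S4

Handle the two conditions separately and then intersect. The first has 3 states tracking whether and how much of `ab` has been seen; the second has 5 states tracking the input length modulo 5. A product state is a pair (one from each), accepting exactly when both do.
With 15 states:
          a    b  
>  S0     S1   S2 
   S1     S3   S4 
   S2     S3   S5 
   S3     S6   S7 
   S4     S7   S7 
   S5     S6   S8 
   S6     S9  S10 
   S7    S10  S10 
   S8     S9  S11 
   S9    S12  S13 
   S10   S13  S13 
   S11   S12   S0 
   S12    S1  S14 
   S13   S14  S14 
 * S14    S4   S4 
(> = start, * = accepting)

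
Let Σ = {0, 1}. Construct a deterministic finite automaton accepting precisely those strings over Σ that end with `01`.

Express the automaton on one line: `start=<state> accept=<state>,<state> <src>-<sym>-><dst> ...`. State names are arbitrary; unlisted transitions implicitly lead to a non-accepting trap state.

start=S0 accept=S2 S0-0->S1 S0-1->S0 S1-0->S1 S1-1->S2 S2-0->S1 S2-1->S0

Let each state record the length of the longest suffix of the input read so far that is also a prefix of `01`. S1 means the last symbol is `0`; S2 means the last 2 symbols are `01`. Accept only at S2, where the string currently ends in `01`.
3 states suffice.
        0   1  
>  S0   S1  S0 
   S1   S1  S2 
 * S2   S1  S0 
(> = start, * = accepting)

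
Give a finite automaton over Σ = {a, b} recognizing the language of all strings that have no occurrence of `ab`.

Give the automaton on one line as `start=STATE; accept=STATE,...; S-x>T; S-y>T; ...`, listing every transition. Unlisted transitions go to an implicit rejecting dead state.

This is the complement of 'contains `ab`'. Use the same substring-matching states — s0 through s2 holding how much of `ab` has just been matched — but flip the accepting set: everything except the trap s2 accepts.
3 states suffice.
        a   b  
>* s0   s1  s0 
 * s1   s1  s2 
   s2   s2  s2 
(> = start, * = accepting)

start=s0; accept=s0,s1; s0-a>s1; s0-b>s0; s1-a>s1; s1-b>s2; s2-a>s2; s2-b>s2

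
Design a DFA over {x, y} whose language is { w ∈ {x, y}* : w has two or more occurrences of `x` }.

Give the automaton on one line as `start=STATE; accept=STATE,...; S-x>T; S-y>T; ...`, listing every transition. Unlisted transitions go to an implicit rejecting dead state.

Count `x`s, saturating at 3: states s0 through s2 mean 0 through 2 `x`s seen; s3 means more than 2. Each `x` increments (capped at s3); other symbols loop. Accept from {s2, s3}.
With 4 states:
        x   y  
>  s0   s1  s0 
   s1   s2  s1 
 * s2   s3  s2 
 * s3   s3  s3 
(> = start, * = accepting)

start=s0; accept=s2,s3; s0-x>s1; s0-y>s0; s1-x>s2; s1-y>s1; s2-x>s3; s2-y>s2; s3-x>s3; s3-y>s3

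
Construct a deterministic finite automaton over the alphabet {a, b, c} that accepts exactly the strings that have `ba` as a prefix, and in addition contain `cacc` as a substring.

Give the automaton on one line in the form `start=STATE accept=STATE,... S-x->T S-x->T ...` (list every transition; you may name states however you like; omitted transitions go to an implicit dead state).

start=s0 accept=s7 s0-a->s1 s0-b->s2 s0-c->s1 s1-a->s1 s1-b->s1 s1-c->s1 s2-a->s3 s2-b->s1 s2-c->s1 s3-a->s3 s3-b->s3 s3-c->s4 s4-a->s5 s4-b->s3 s4-c->s4 s5-a->s3 s5-b->s3 s5-c->s6 s6-a->s5 s6-b->s3 s6-c->s7 s7-a->s7 s7-b->s7 s7-c->s7

Handle the two conditions separately and then intersect. One (4 states) tracks whether the input so far still matches the prefix `ba`; the other (5 states) tracks whether and how much of `cacc` has been seen. Each combined state is a pair, one component from each; accept when both components accept. Equivalent product states are then merged.
8 states suffice.
        a   b   c  
>  s0   s1  s2  s1 
   s1   s1  s1  s1 
   s2   s3  s1  s1 
   s3   s3  s3  s4 
   s4   s5  s3  s4 
   s5   s3  s3  s6 
   s6   s5  s3  s7 
 * s7   s7  s7  s7 
(> = start, * = accepting)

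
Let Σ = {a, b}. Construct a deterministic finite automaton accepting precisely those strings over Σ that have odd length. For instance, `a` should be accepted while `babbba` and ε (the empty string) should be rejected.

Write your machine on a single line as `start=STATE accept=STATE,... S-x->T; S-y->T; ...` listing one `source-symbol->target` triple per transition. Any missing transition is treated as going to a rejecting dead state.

Count input length modulo 2: every symbol advances one step around the cycle q0 → q1 → q0. Accept at q1.
        a   b  
>  q0   q1  q1 
 * q1   q0  q0 
(> = start, * = accepting)

start=q0; accept=q1; q0-a->q1; q0-b->q1; q1-a->q0; q1-b->q0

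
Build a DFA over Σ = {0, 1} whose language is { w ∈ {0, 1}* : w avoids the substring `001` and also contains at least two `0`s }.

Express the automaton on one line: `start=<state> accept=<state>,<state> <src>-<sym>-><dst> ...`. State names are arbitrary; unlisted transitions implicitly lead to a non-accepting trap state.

start=s0 accept=s2,s5,s6 s0-0->s1 s0-1->s0 s1-0->s2 s1-1->s3 s2-0->s2 s2-1->s4 s3-0->s5 s3-1->s3 s4-0->s4 s4-1->s4 s5-0->s2 s5-1->s6 s6-0->s5 s6-1->s6

Run two small machines in parallel and take their product. The first has 4 states tracking partial matches of the forbidden pattern `001`; the second has 4 states tracking the count of `0`s, saturating at 3. A product state is a pair (one from each), accepting exactly when both do. After merging equivalent states the machine shrinks.
        0   1  
>  s0   s1  s0 
   s1   s2  s3 
 * s2   s2  s4 
   s3   s5  s3 
   s4   s4  s4 
 * s5   s2  s6 
 * s6   s5  s6 
(> = start, * = accepting)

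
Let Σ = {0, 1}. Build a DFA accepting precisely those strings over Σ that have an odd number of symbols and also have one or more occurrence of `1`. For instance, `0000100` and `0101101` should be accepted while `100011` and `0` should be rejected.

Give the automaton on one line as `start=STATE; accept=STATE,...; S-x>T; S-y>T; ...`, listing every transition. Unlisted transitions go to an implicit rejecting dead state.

start=A; accept=C; A-0>B; A-1>C; B-0>A; B-1>D; C-0>D; C-1>D; D-0>C; D-1>C

Handle the two conditions separately and then intersect. One (2 states) tracks the input length modulo 2; the other (3 states) tracks the count of `1`s, saturating at 2. Each combined state is a pair, one component from each; accept when both components accept. After merging equivalent states the machine shrinks.
4 states suffice.
       0  1 
>  A   B  C 
   B   A  D 
 * C   D  D 
   D   C  C 
(> = start, * = accepting)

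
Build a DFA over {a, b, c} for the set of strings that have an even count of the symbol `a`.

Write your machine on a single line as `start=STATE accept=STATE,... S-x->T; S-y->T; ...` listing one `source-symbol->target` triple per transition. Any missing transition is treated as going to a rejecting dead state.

The only thing that matters is how many `a`s have appeared, reduced mod 2. Use one state per residue: S0 for 0, …, S1 for 1. Reading `a` moves to the next residue; anything else stays put. S0 is accepting.
        a   b   c  
>* S0   S1  S0  S0 
   S1   S0  S1  S1 
(> = start, * = accepting)

start=S0; accept=S0; S0-a->S1; S0-b->S0; S0-c->S0; S1-a->S0; S1-b->S1; S1-c->S1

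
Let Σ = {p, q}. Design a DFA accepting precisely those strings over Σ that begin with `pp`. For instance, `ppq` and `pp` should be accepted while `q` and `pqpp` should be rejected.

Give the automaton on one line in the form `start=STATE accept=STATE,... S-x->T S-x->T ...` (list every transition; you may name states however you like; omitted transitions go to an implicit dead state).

start=A accept=C A-p->B A-q->D B-p->C B-q->D C-p->C C-q->C D-p->D D-q->D

Check the first 2 symbols one by one: A through B record how many have matched `pp` so far; any wrong symbol goes to the dead state D. After all 2 match we enter the accepting sink C.
A 4-state machine:
       p  q 
>  A   B  D 
   B   C  D 
 * C   C  C 
   D   D  D 
(> = start, * = accepting)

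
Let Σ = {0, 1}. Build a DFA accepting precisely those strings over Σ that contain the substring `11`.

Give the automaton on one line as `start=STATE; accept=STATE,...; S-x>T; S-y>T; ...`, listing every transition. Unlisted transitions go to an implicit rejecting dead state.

start=s0; accept=s2; s0-0>s0; s0-1>s1; s1-0>s0; s1-1>s2; s2-0>s2; s2-1>s2

Track how much of `11` has been matched so far: state s0 is no progress, s2 is the absorbing accept state reached once `11` has occurred. Intermediate states record partial matches; on a mismatch, fall back to the longest reusable overlap.
A 3-state machine:
        0   1  
>  s0   s0  s1 
   s1   s0  s2 
 * s2   s2  s2 
(> = start, * = accepting)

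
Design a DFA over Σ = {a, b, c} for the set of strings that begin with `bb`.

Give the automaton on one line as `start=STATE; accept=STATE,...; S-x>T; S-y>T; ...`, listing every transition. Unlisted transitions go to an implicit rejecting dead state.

Check the first 2 symbols one by one: q0 through q1 record how many have matched `bb` so far; any wrong symbol goes to the dead state q3. After all 2 match we enter the accepting sink q2.
4 states suffice.
        a   b   c  
>  q0   q3  q1  q3 
   q1   q3  q2  q3 
 * q2   q2  q2  q2 
   q3   q3  q3  q3 
(> = start, * = accepting)

start=q0; accept=q2; q0-a>q3; q0-b>q1; q0-c>q3; q1-a>q3; q1-b>q2; q1-c>q3; q2-a>q2; q2-b>q2; q2-c>q2; q3-a>q3; q3-b>q3; q3-c>q3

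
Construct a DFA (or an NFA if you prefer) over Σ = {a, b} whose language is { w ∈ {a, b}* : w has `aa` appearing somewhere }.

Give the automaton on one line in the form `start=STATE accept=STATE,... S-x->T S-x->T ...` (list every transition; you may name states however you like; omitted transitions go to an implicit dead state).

start=q0 accept=q2 q0-a->q1 q0-b->q0 q1-a->q2 q1-b->q0 q2-a->q2 q2-b->q2

Track how much of `aa` has been matched so far: state q0 is no progress, q2 is the absorbing accept state reached once `aa` has occurred. Intermediate states record partial matches; on a mismatch, fall back to the longest reusable overlap.
A 3-state machine:
        a   b  
>  q0   q1  q0 
   q1   q2  q0 
 * q2   q2  q2 
(> = start, * = accepting)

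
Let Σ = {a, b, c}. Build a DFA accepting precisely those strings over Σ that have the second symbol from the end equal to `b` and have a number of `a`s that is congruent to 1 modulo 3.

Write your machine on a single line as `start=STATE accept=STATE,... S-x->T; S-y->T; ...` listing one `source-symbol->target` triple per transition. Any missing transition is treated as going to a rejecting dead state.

start=q0; accept=q5,q6; q0-a->q1; q0-b->q2; q0-c->q0; q1-a->q3; q1-b->q4; q1-c->q1; q2-a->q5; q2-b->q2; q2-c->q0; q3-a->q0; q3-b->q3; q3-c->q3; q4-a->q3; q4-b->q6; q4-c->q5; q5-a->q3; q5-b->q4; q5-c->q1; q6-a->q3; q6-b->q6; q6-c->q5

Run two small machines in parallel and take their product. One (13 states) tracks the last 2 symbols read; the other (3 states) tracks the count of `a`s modulo 3. Each combined state is a pair, one component from each; accept when both components accept. After merging equivalent states the machine shrinks.
        a   b   c  
>  q0   q1  q2  q0 
   q1   q3  q4  q1 
   q2   q5  q2  q0 
   q3   q0  q3  q3 
   q4   q3  q6  q5 
 * q5   q3  q4  q1 
 * q6   q3  q6  q5 
(> = start, * = accepting)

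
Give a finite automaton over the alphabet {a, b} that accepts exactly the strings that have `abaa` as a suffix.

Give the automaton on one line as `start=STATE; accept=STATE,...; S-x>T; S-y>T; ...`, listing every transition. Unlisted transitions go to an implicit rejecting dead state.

start=q0; accept=q4; q0-a>q1; q0-b>q0; q1-a>q1; q1-b>q2; q2-a>q3; q2-b>q0; q3-a>q4; q3-b>q2; q4-a>q1; q4-b>q2

Let each state record the length of the longest suffix of the input read so far that is also a prefix of `abaa`. q1 means the last symbol is `a`; q2 means the last 2 symbols are `ab`; q3 means the last 3 symbols are `aba`; q4 means the last 4 symbols are `abaa`. Accept only at q4, where the string currently ends in `abaa`.
With 5 states:
        a   b  
>  q0   q1  q0 
   q1   q1  q2 
   q2   q3  q0 
   q3   q4  q2 
 * q4   q1  q2 
(> = start, * = accepting)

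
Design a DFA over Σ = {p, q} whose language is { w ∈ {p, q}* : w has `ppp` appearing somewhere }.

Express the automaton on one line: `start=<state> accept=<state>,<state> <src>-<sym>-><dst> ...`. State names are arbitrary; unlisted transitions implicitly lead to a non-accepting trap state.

start=s0 accept=s3 s0-p->s1 s0-q->s0 s1-p->s2 s1-q->s0 s2-p->s3 s2-q->s0 s3-p->s3 s3-q->s3

Track how much of `ppp` has been matched so far: state s0 is no progress, s3 is the absorbing accept state reached once `ppp` has occurred. Intermediate states record partial matches; on a mismatch, fall back to the longest reusable overlap.
With 4 states:
        p   q  
>  s0   s1  s0 
   s1   s2  s0 
   s2   s3  s0 
 * s3   s3  s3 
(> = start, * = accepting)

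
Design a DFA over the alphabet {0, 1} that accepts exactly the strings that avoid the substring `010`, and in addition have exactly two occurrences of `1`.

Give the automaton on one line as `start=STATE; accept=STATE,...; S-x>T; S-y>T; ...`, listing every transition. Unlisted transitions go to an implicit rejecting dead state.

Run two small machines in parallel and take their product. The first has 4 states tracking partial matches of the forbidden pattern `010`; the second has 4 states tracking the count of `1`s, saturating at 3. A product state is a pair (one from each), accepting exactly when both do. Minimizing collapses redundant product states.
With 8 states:
       0  1 
>  A   B  C 
   B   B  D 
   C   E  F 
   D   G  F 
   E   E  H 
 * F   F  G 
   G   G  G 
 * H   G  G 
(> = start, * = accepting)

start=A; accept=F,H; A-0>B; A-1>C; B-0>B; B-1>D; C-0>E; C-1>F; D-0>G; D-1>F; E-0>E; E-1>H; F-0>F; F-1>G; G-0>G; G-1>G; H-0>G; H-1>G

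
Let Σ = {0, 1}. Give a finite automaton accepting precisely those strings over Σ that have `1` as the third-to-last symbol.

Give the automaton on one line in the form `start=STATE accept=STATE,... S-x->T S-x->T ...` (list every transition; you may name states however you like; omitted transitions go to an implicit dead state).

Because acceptance depends on a position counted from the end, the machine has to buffer the most recent 3 symbols. Make each state the string of the last up-to-3 symbols read; on input `x` shift the window left and append `x`. Accept when the buffered window has length 3 and begins with `1`.
With 15 states:
          0    1  
>  S0     S1   S2 
   S1     S3   S4 
   S2     S5   S6 
   S3     S7   S8 
   S4     S9  S10 
   S5    S11  S12 
   S6    S13  S14 
   S7     S7   S8 
   S8     S9  S10 
   S9    S11  S12 
   S10   S13  S14 
 * S11    S7   S8 
 * S12    S9  S10 
 * S13   S11  S12 
 * S14   S13  S14 
(> = start, * = accepting)

start=S0 accept=S11,S12,S13,S14 S0-0->S1 S0-1->S2 S1-0->S3 S1-1->S4 S2-0->S5 S2-1->S6 S3-0->S7 S3-1->S8 S4-0->S9 S4-1->S10 S5-0->S11 S5-1->S12 S6-0->S13 S6-1->S14 S7-0->S7 S7-1->S8 S8-0->S9 S8-1->S10 S9-0->S11 S9-1->S12 S10-0->S13 S10-1->S14 S11-0->S7 S11-1->S8 S12-0->S9 S12-1->S10 S13-0->S11 S13-1->S12 S14-0->S13 S14-1->S14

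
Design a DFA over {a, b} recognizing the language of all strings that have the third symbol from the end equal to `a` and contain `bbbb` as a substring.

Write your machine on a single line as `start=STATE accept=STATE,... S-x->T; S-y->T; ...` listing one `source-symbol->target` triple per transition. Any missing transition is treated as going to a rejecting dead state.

Handle the two conditions separately and then intersect. One (15 states) tracks the last 3 symbols read; the other (5 states) tracks whether and how much of `bbbb` has been seen. Each combined state is a pair, one component from each; accept when both components accept.
With 23 states:
          a    b  
>  s0     s1   s2 
   s1     s3   s4 
   s2     s5   s6 
   s3     s7   s8 
   s4     s9  s10 
   s5    s11  s12 
   s6    s13  s14 
   s7     s7   s8 
   s8     s9  s10 
   s9    s11  s12 
   s10   s13  s14 
   s11    s7   s8 
   s12    s9  s10 
   s13   s11  s12 
   s14   s13  s15 
   s15   s16  s15 
   s16   s17  s18 
   s17   s19  s20 
   s18   s21  s22 
 * s19   s19  s20 
 * s20   s21  s22 
 * s21   s17  s18 
 * s22   s16  s15 
(> = start, * = accepting)

start=s0; accept=s19,s20,s21,s22; s0-a->s1; s0-b->s2; s1-a->s3; s1-b->s4; s2-a->s5; s2-b->s6; s3-a->s7; s3-b->s8; s4-a->s9; s4-b->s10; s5-a->s11; s5-b->s12; s6-a->s13; s6-b->s14; s7-a->s7; s7-b->s8; s8-a->s9; s8-b->s10; s9-a->s11; s9-b->s12; s10-a->s13; s10-b->s14; s11-a->s7; s11-b->s8; s12-a->s9; s12-b->s10; s13-a->s11; s13-b->s12; s14-a->s13; s14-b->s15; s15-a->s16; s15-b->s15; s16-a->s17; s16-b->s18; s17-a->s19; s17-b->s20; s18-a->s21; s18-b->s22; s19-a->s19; s19-b->s20; s20-a->s21; s20-b->s22; s21-a->s17; s21-b->s18; s22-a->s16; s22-b->s15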